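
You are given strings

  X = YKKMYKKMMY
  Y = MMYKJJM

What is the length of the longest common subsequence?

4

Let dp[i][j] be the LCS length of the first i characters of X and the first j characters of Y. dp[i][j] = dp[i-1][j-1]+1 when the i-th and j-th characters match, else max(dp[i-1][j], dp[i][j-1]).
    ·  M  M  Y  K  J  J  M
 ·  0  0  0  0  0  0  0  0
 Y  0  0  0  1  1  1  1  1
 K  0  0  0  1  2  2  2  2
 K  0  0  0  1  2  2  2  2
 M  0  1  1  1  2  2  2  3
 Y  0  1  1  2  2  2  2  3
 K  0  1  1  2  3  3  3  3
 K  0  1  1  2  3  3  3  3
 M  0  1  2  2  3  3  3  4
 M  0  1  2  2  3  3  3  4
 Y  0  1  2  3  3  3  3  4
dp[10][7] = 4. One LCS (by backtracking along matches): MYKM.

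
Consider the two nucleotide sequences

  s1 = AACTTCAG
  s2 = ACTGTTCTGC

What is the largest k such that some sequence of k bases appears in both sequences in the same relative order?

One common subsequence of length 6: A [2,1]; then C [3,2]; then T [4,5]; then T [5,6]; then C [6,7]; then G [8,9], and the DP table's final entry dp[8][10] is also 6, so no common subsequence is longer.

6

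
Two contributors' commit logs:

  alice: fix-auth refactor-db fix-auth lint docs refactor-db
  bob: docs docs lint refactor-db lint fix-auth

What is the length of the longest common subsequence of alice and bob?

2

Pick refactor-db [2,4]; then fix-auth [3,6]; all 2 commits appear in both, in order. dp[6][6] = 2 confirms this is the maximum.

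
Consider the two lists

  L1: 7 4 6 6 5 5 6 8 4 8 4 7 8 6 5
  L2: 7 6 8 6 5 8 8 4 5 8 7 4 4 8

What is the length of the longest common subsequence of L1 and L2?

9

Taking 7 [1,1], 6 [3,2], 6 [4,4], 5 [5,5], 5 [6,9], 8 [8,10], 4 [9,12], 4 [11,13], 8 [13,14] gives a common subsequence of length 9. dp[15][14] = 9 confirms this is the maximum.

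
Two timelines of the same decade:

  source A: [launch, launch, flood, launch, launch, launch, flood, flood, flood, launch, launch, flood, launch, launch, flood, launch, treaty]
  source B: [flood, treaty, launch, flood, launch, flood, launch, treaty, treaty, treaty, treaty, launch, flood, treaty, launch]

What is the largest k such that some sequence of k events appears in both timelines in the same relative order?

One common subsequence of length 9: flood at source A[3]=source B[1] → launch at source A[6]=source B[3] → flood at source A[9]=source B[4] → launch at source A[11]=source B[5] → flood at source A[12]=source B[6] → launch at source A[13]=source B[7] → launch at source A[14]=source B[12] → flood at source A[15]=source B[13] → launch at source A[16]=source B[15]. Since dp[17][15] = 9, nothing longer is possible.

9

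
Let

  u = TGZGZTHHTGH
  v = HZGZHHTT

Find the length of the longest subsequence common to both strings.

Match Z [3,2] → G [4,3] → Z [5,4] → H [7,5] → H [8,6] → T [9,8] — 6 characters in the same relative order in both. dp[11][8] = 6 confirms this is the maximum.

6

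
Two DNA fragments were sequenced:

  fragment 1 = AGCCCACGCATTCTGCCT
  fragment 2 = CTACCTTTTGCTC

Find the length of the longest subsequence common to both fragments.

10

Pick C (fragment 1 #3, fragment 2 #1), then A (fragment 1 #6, fragment 2 #3), then C (fragment 1 #7, fragment 2 #4), then C (fragment 1 #9, fragment 2 #5), then T (fragment 1 #11, fragment 2 #7), then T (fragment 1 #12, fragment 2 #8), then T (fragment 1 #14, fragment 2 #9), then G (fragment 1 #15, fragment 2 #10), then C (fragment 1 #16, fragment 2 #11), then C (fragment 1 #17, fragment 2 #13); all 10 bases appear in both, in order. Since dp[18][13] = 10, nothing longer is possible.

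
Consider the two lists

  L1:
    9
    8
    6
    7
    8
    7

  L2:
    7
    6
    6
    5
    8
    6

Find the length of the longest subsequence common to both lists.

2

Taking 8 at L1[2]=L2[5] → 6 at L1[3]=L2[6] gives a common subsequence of length 2. Since dp[6][6] = 2, nothing longer is possible.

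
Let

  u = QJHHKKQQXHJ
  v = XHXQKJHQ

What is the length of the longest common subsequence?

4

Taking Q at u[1]=v[4], J at u[2]=v[6], H at u[4]=v[7], Q at u[8]=v[8] gives a common subsequence of length 4, and the DP table's final entry dp[11][8] is also 4, so no common subsequence is longer.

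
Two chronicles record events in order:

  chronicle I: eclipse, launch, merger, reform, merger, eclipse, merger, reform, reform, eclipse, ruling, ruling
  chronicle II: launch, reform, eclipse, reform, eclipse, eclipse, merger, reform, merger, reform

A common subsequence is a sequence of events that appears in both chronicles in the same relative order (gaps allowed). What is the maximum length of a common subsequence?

One common subsequence of length 6: eclipse at chronicle I[1]=chronicle II[3], then reform at chronicle I[4]=chronicle II[4], then eclipse at chronicle I[6]=chronicle II[6], then merger at chronicle I[7]=chronicle II[7], then reform at chronicle I[8]=chronicle II[8], then reform at chronicle I[9]=chronicle II[10], and the DP table's final entry dp[12][10] is also 6, so no common subsequence is longer.

6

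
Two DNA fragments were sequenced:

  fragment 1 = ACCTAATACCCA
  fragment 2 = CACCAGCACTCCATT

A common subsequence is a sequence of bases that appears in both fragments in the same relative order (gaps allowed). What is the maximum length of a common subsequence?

Pick A (fragment 1 #1, fragment 2 #2), C (fragment 1 #2, fragment 2 #3), C (fragment 1 #3, fragment 2 #4), A (fragment 1 #5, fragment 2 #5), A (fragment 1 #6, fragment 2 #8), T (fragment 1 #7, fragment 2 #10), C (fragment 1 #10, fragment 2 #11), C (fragment 1 #11, fragment 2 #12), A (fragment 1 #12, fragment 2 #13); all 9 bases appear in both, in order. The LCS DP gives dp[12][15] = 9, so this is optimal.

9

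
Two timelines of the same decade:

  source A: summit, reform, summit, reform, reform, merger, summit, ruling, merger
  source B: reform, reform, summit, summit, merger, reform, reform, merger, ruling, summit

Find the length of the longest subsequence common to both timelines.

6

Pick summit (source A #1, source B #3); then summit (source A #3, source B #4); then reform (source A #4, source B #6); then reform (source A #5, source B #7); then merger (source A #6, source B #8); then summit (source A #7, source B #10); all 6 events appear in both, in order. Since dp[9][10] = 6, nothing longer is possible.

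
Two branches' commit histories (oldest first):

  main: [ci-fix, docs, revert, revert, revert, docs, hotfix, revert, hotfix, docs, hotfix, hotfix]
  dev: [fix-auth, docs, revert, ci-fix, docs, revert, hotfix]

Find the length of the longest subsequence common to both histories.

5

Match docs (main #2, dev #2), revert (main #3, dev #3), docs (main #6, dev #5), revert (main #8, dev #6), hotfix (main #12, dev #7) — 5 commits in the same relative order in both. The LCS DP gives dp[12][7] = 5, so this is optimal.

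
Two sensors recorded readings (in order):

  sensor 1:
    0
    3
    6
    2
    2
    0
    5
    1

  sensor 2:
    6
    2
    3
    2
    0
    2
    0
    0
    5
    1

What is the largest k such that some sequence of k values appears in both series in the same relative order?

Match 3 [2,3]; then 2 [4,4]; then 2 [5,6]; then 0 [6,8]; then 5 [7,9]; then 1 [8,10] — 6 values in the same relative order in both, and the DP table's final entry dp[8][10] is also 6, so no common subsequence is longer.

6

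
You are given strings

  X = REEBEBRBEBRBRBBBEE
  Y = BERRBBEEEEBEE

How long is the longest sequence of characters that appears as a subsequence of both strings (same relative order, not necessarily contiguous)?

9

Pick B at X[4]=Y[1], then E at X[5]=Y[2], then R at X[7]=Y[3], then R at X[11]=Y[4], then B at X[12]=Y[5], then B at X[14]=Y[6], then B at X[16]=Y[11], then E at X[17]=Y[12], then E at X[18]=Y[13]; all 9 characters appear in both, in order. dp[18][13] = 9 confirms this is the maximum.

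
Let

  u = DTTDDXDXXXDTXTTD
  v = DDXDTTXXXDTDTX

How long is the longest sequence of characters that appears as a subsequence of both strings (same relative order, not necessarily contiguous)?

10

Match D at u[4]=v[1], D at u[5]=v[2], X at u[6]=v[3], D at u[7]=v[4], X at u[8]=v[7], X at u[9]=v[8], X at u[10]=v[9], D at u[11]=v[12], T at u[12]=v[13], X at u[13]=v[14] — 10 characters in the same relative order in both. The LCS DP gives dp[16][14] = 10, so this is optimal.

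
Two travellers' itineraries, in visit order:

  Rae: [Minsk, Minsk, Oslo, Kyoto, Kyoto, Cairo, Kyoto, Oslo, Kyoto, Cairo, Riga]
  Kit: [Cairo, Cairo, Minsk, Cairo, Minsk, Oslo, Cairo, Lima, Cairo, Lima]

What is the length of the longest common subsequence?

5

One common subsequence of length 5: Minsk (Rae #1, Kit #3), Minsk (Rae #2, Kit #5), Oslo (Rae #3, Kit #6), Cairo (Rae #6, Kit #7), Cairo (Rae #10, Kit #9). dp[11][10] = 5 confirms this is the maximum.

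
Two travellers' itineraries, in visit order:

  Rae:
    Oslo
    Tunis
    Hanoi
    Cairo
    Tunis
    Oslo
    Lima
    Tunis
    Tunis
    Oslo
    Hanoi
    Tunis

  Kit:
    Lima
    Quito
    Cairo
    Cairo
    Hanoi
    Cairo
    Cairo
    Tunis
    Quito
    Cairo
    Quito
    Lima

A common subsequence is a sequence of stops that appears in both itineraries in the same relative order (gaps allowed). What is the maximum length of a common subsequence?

Taking Hanoi [3,5] → Cairo [4,7] → Tunis [5,8] → Lima [7,12] gives a common subsequence of length 4. The LCS DP gives dp[12][12] = 4, so this is optimal.

4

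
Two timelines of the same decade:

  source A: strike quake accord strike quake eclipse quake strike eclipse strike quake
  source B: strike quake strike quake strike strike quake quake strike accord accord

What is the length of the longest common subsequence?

One common subsequence of length 7: strike [1,1]; then quake [2,2]; then strike [4,3]; then quake [7,4]; then strike [8,5]; then strike [10,6]; then quake [11,8], and the DP table's final entry dp[11][11] is also 7, so no common subsequence is longer.

7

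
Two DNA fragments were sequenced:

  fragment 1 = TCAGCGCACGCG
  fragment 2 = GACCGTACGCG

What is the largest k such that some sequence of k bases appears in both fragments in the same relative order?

Let dp[i][j] be the LCS length of the first i bases of fragment 1 and the first j bases of fragment 2. dp[i][j] = dp[i-1][j-1]+1 when the i-th and j-th bases match, else max(dp[i-1][j], dp[i][j-1]).
    ·  G  A  C  C  G  T  A  C  G  C  G
 ·  0  0  0  0  0  0  0  0  0  0  0  0
 T  0  0  0  0  0  0  1  1  1  1  1  1
 C  0  0  0  1  1  1  1  1  2  2  2  2
 A  0  0  1  1  1  1  1  2  2  2  2  2
 G  0  1  1  1  1  2  2  2  2  3  3  3
 C  0  1  1  2  2  2  2  2  3  3  4  4
 G  0  1  1  2  2  3  3  3  3  4  4  5
 C  0  1  1  2  3  3  3  3  4  4  5  5
 A  0  1  2  2  3  3  3  4  4  4  5  5
 C  0  1  2  3  3  3  3  4  5  5  5  5
 G  0  1  2  3  3  4  4  4  5  6  6  6
 C  0  1  2  3  4  4  4  4  5  6  7  7
 G  0  1  2  3  4  5  5  5  5  6  7  8
dp[12][11] = 8. One LCS (by backtracking along matches): CCGACGCG.

8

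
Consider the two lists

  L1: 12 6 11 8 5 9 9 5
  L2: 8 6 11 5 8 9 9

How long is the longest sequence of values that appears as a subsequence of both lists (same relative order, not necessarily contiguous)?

5

One common subsequence of length 5: 6 [2,2], then 11 [3,3], then 8 [4,5], then 9 [6,6], then 9 [7,7]. The LCS DP gives dp[8][7] = 5, so this is optimal.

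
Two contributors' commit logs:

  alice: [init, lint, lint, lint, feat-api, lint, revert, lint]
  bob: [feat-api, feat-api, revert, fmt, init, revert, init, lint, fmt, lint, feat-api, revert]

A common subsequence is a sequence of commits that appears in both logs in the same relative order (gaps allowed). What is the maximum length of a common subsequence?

Match init (alice #1, bob #7); then lint (alice #2, bob #8); then lint (alice #4, bob #10); then feat-api (alice #5, bob #11); then revert (alice #7, bob #12) — 5 commits in the same relative order in both. The LCS DP gives dp[8][12] = 5, so this is optimal.

5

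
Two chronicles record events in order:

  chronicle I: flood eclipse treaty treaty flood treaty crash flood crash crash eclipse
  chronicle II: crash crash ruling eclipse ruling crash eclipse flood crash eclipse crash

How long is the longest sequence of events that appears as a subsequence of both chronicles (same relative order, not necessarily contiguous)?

One common subsequence of length 5: eclipse at chronicle I[2]=chronicle II[4], then crash at chronicle I[7]=chronicle II[6], then flood at chronicle I[8]=chronicle II[8], then crash at chronicle I[9]=chronicle II[9], then crash at chronicle I[10]=chronicle II[11]. Since dp[11][11] = 5, nothing longer is possible.

5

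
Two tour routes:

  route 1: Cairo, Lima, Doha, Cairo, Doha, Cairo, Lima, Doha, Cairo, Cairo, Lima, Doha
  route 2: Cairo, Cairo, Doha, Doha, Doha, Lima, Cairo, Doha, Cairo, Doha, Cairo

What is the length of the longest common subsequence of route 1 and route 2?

One common subsequence of length 7: Cairo (route 1 #1, route 2 #2) → Lima (route 1 #2, route 2 #6) → Cairo (route 1 #4, route 2 #7) → Doha (route 1 #5, route 2 #8) → Cairo (route 1 #6, route 2 #9) → Doha (route 1 #8, route 2 #10) → Cairo (route 1 #10, route 2 #11). dp[12][11] = 7 confirms this is the maximum.

7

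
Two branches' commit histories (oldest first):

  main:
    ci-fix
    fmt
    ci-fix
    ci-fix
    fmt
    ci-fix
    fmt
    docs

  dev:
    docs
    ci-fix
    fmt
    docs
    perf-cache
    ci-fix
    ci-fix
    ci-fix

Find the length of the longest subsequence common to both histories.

5

Pick ci-fix [1,2] → fmt [2,3] → ci-fix [3,6] → ci-fix [4,7] → ci-fix [6,8]; all 5 commits appear in both, in order. dp[8][8] = 5 confirms this is the maximum.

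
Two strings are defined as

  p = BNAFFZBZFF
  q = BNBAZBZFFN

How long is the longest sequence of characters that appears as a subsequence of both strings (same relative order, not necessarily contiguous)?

One common subsequence of length 8: B [1,1], then N [2,2], then A [3,4], then Z [6,5], then B [7,6], then Z [8,7], then F [9,8], then F [10,9]. Since dp[10][10] = 8, nothing longer is possible.

8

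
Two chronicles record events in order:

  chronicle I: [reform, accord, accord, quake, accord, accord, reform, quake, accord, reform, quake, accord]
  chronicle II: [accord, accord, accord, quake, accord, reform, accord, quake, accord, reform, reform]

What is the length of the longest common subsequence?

8

One common subsequence of length 8: accord (chronicle I #2, chronicle II #2), accord (chronicle I #3, chronicle II #3), quake (chronicle I #4, chronicle II #4), accord (chronicle I #5, chronicle II #5), accord (chronicle I #6, chronicle II #7), quake (chronicle I #8, chronicle II #8), accord (chronicle I #9, chronicle II #9), reform (chronicle I #10, chronicle II #11). The LCS DP gives dp[12][11] = 8, so this is optimal.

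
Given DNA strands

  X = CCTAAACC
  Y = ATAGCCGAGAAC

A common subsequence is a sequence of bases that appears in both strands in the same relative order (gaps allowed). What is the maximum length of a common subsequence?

6

One common subsequence of length 6: C at X[1]=Y[5]; then C at X[2]=Y[6]; then A at X[4]=Y[8]; then A at X[5]=Y[10]; then A at X[6]=Y[11]; then C at X[8]=Y[12]. Since dp[8][12] = 6, nothing longer is possible.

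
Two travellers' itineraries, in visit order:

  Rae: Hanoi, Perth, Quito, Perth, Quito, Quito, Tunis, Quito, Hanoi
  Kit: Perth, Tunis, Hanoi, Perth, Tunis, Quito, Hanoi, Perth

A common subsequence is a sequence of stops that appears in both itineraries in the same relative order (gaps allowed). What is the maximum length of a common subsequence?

Match Hanoi at Rae[1]=Kit[3] → Perth at Rae[4]=Kit[4] → Tunis at Rae[7]=Kit[5] → Quito at Rae[8]=Kit[6] → Hanoi at Rae[9]=Kit[7] — 5 stops in the same relative order in both. Since dp[9][8] = 5, nothing longer is possible.

5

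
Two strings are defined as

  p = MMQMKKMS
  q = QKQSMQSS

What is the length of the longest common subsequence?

4

Let dp[i][j] be the LCS length of the first i characters of p and the first j characters of q. dp[i][j] = dp[i-1][j-1]+1 when the i-th and j-th characters match, else max(dp[i-1][j], dp[i][j-1]).
    ·  Q  K  Q  S  M  Q  S  S
 ·  0  0  0  0  0  0  0  0  0
 M  0  0  0  0  0  1  1  1  1
 M  0  0  0  0  0  1  1  1  1
 Q  0  1  1  1  1  1  2  2  2
 M  0  1  1  1  1  2  2  2  2
 K  0  1  2  2  2  2  2  2  2
 K  0  1  2  2  2  2  2  2  2
 M  0  1  2  2  2  3  3  3  3
 S  0  1  2  2  3  3  3  4  4
dp[8][8] = 4. One LCS (by backtracking along matches): QKMS.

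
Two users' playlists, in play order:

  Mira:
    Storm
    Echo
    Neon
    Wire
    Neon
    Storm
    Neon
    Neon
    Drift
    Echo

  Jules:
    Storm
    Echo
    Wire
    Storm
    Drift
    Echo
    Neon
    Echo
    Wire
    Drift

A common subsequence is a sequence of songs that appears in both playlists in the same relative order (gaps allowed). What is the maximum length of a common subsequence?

6

Taking Storm (Mira #1, Jules #1); then Echo (Mira #2, Jules #2); then Wire (Mira #4, Jules #3); then Storm (Mira #6, Jules #4); then Neon (Mira #7, Jules #7); then Drift (Mira #9, Jules #10) gives a common subsequence of length 6, and the DP table's final entry dp[10][10] is also 6, so no common subsequence is longer.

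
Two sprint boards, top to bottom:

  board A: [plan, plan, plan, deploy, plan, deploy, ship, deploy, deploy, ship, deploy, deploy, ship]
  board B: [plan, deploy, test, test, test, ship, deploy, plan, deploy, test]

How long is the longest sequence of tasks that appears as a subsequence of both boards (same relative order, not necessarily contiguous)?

5

Taking plan (board A #3, board B #1), then deploy (board A #4, board B #2), then ship (board A #7, board B #6), then deploy (board A #8, board B #7), then deploy (board A #9, board B #9) gives a common subsequence of length 5, and the DP table's final entry dp[13][10] is also 5, so no common subsequence is longer.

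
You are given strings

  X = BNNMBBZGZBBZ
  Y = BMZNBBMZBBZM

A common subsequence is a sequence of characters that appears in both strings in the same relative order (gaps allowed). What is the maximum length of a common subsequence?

8

One common subsequence of length 8: B (X #1, Y #1); then N (X #3, Y #4); then B (X #5, Y #5); then B (X #6, Y #6); then Z (X #9, Y #8); then B (X #10, Y #9); then B (X #11, Y #10); then Z (X #12, Y #11). dp[12][12] = 8 confirms this is the maximum.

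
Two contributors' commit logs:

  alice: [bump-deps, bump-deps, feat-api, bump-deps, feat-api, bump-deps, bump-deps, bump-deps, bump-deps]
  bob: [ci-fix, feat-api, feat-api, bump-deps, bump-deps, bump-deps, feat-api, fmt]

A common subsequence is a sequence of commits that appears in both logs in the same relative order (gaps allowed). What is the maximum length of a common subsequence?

5

Taking feat-api [3,2], feat-api [5,3], bump-deps [6,4], bump-deps [7,5], bump-deps [8,6] gives a common subsequence of length 5. The LCS DP gives dp[9][8] = 5, so this is optimal.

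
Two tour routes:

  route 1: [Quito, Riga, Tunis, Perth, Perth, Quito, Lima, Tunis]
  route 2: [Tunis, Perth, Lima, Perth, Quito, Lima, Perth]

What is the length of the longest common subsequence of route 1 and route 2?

Pick Tunis at route 1[3]=route 2[1], then Perth at route 1[4]=route 2[2], then Perth at route 1[5]=route 2[4], then Quito at route 1[6]=route 2[5], then Lima at route 1[7]=route 2[6]; all 5 stops appear in both, in order. The LCS DP gives dp[8][7] = 5, so this is optimal.

5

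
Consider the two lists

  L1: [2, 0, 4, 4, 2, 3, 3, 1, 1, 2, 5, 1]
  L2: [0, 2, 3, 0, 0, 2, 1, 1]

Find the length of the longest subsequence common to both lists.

5

Let dp[i][j] be the LCS length of the first i values of L1 and the first j values of L2. dp[i][j] = dp[i-1][j-1]+1 when the i-th and j-th values match, else max(dp[i-1][j], dp[i][j-1]).
    ·  0  2  3  0  0  2  1  1
 ·  0  0  0  0  0  0  0  0  0
 2  0  0  1  1  1  1  1  1  1
 0  0  1  1  1  2  2  2  2  2
 4  0  1  1  1  2  2  2  2  2
 4  0  1  1  1  2  2  2  2  2
 2  0  1  2  2  2  2  3  3  3
 3  0  1  2  3  3  3  3  3  3
 3  0  1  2  3  3  3  3  3  3
 1  0  1  2  3  3  3  3  4  4
 1  0  1  2  3  3  3  3  4  5
 2  0  1  2  3  3  3  4  4  5
 5  0  1  2  3  3  3  4  4  5
 1  0  1  2  3  3  3  4  5  5
dp[12][8] = 5. One LCS (by backtracking along matches): 2, 0, 2, 1, 1.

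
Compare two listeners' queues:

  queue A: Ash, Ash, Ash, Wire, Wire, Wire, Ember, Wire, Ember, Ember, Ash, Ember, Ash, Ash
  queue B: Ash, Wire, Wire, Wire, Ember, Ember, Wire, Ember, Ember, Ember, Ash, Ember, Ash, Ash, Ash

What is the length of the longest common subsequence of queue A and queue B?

12

Match Ash (queue A #3, queue B #1), Wire (queue A #4, queue B #2), Wire (queue A #5, queue B #3), Wire (queue A #6, queue B #4), Ember (queue A #7, queue B #6), Wire (queue A #8, queue B #7), Ember (queue A #9, queue B #9), Ember (queue A #10, queue B #10), Ash (queue A #11, queue B #11), Ember (queue A #12, queue B #12), Ash (queue A #13, queue B #14), Ash (queue A #14, queue B #15) — 12 songs in the same relative order in both, and the DP table's final entry dp[14][15] is also 12, so no common subsequence is longer.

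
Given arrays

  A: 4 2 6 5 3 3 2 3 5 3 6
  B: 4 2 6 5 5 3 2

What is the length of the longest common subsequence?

Let dp[i][j] be the LCS length of the first i values of A and the first j values of B. dp[i][j] = dp[i-1][j-1]+1 when the i-th and j-th values match, else max(dp[i-1][j], dp[i][j-1]).
    ·  4  2  6  5  5  3  2
 ·  0  0  0  0  0  0  0  0
 4  0  1  1  1  1  1  1  1
 2  0  1  2  2  2  2  2  2
 6  0  1  2  3  3  3  3  3
 5  0  1  2  3  4  4  4  4
 3  0  1  2  3  4  4  5  5
 3  0  1  2  3  4  4  5  5
 2  0  1  2  3  4  4  5  6
 3  0  1  2  3  4  4  5  6
 5  0  1  2  3  4  5  5  6
 3  0  1  2  3  4  5  6  6
 6  0  1  2  3  4  5  6  6
dp[11][7] = 6. One LCS (by backtracking along matches): 4, 2, 6, 5, 3, 2.

6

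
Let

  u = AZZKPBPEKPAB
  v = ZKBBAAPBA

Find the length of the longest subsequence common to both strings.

Taking Z at u[3]=v[1] → K at u[4]=v[2] → P at u[5]=v[7] → B at u[6]=v[8] → A at u[11]=v[9] gives a common subsequence of length 5. Since dp[12][9] = 5, nothing longer is possible.

5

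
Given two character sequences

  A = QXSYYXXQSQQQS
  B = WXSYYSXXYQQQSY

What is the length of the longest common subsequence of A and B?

Pick X [2,2]; then S [3,3]; then Y [4,4]; then Y [5,5]; then X [6,7]; then X [7,8]; then Q [10,10]; then Q [11,11]; then Q [12,12]; then S [13,13]; all 10 characters appear in both, in order. Since dp[13][14] = 10, nothing longer is possible.

10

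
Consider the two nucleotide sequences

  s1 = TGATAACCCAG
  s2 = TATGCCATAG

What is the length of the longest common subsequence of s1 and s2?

Taking T (s1 #1, s2 #1) → A (s1 #3, s2 #2) → T (s1 #4, s2 #3) → C (s1 #7, s2 #5) → C (s1 #8, s2 #6) → A (s1 #10, s2 #9) → G (s1 #11, s2 #10) gives a common subsequence of length 7. dp[11][10] = 7 confirms this is the maximum.

7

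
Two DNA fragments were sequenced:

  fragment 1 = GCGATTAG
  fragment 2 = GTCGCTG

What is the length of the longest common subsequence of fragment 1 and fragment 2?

Pick G (fragment 1 #1, fragment 2 #1), then C (fragment 1 #2, fragment 2 #3), then G (fragment 1 #3, fragment 2 #4), then T (fragment 1 #6, fragment 2 #6), then G (fragment 1 #8, fragment 2 #7); all 5 bases appear in both, in order. dp[8][7] = 5 confirms this is the maximum.

5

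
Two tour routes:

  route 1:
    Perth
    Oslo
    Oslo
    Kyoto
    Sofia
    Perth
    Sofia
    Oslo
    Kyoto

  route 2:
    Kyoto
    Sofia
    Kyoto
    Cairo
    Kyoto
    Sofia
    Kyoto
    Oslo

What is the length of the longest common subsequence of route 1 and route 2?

4

Pick Kyoto at route 1[4]=route 2[1] → Sofia at route 1[5]=route 2[2] → Sofia at route 1[7]=route 2[6] → Oslo at route 1[8]=route 2[8]; all 4 stops appear in both, in order. dp[9][8] = 4 confirms this is the maximum.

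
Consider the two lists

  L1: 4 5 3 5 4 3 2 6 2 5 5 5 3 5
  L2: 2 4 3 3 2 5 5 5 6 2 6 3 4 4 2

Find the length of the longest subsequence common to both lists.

Pick 4 (L1 #1, L2 #2); then 3 (L1 #3, L2 #3); then 3 (L1 #6, L2 #4); then 2 (L1 #9, L2 #5); then 5 (L1 #10, L2 #6); then 5 (L1 #11, L2 #7); then 5 (L1 #12, L2 #8); then 3 (L1 #13, L2 #12); all 8 values appear in both, in order. The LCS DP gives dp[14][15] = 8, so this is optimal.

8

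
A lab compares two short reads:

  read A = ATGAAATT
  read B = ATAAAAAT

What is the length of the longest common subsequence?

6

Let dp[i][j] be the LCS length of the first i bases of read A and the first j bases of read B. dp[i][j] = dp[i-1][j-1]+1 when the i-th and j-th bases match, else max(dp[i-1][j], dp[i][j-1]).
    ·  A  T  A  A  A  A  A  T
 ·  0  0  0  0  0  0  0  0  0
 A  0  1  1  1  1  1  1  1  1
 T  0  1  2  2  2  2  2  2  2
 G  0  1  2  2  2  2  2  2  2
 A  0  1  2  3  3  3  3  3  3
 A  0  1  2  3  4  4  4  4  4
 A  0  1  2  3  4  5  5  5  5
 T  0  1  2  3  4  5  5  5  6
 T  0  1  2  3  4  5  5  5  6
dp[8][8] = 6. One LCS (by backtracking along matches): ATAAAT.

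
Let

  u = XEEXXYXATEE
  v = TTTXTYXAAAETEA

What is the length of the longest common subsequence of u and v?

One common subsequence of length 6: X [1,4], Y [6,6], X [7,7], A [8,10], T [9,12], E [10,13]. dp[11][14] = 6 confirms this is the maximum.

6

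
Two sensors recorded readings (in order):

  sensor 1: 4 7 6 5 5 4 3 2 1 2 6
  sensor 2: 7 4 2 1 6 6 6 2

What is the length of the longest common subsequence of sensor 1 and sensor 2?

Match 7 [2,1] → 4 [6,2] → 2 [8,3] → 1 [9,4] → 2 [10,8] — 5 values in the same relative order in both, and the DP table's final entry dp[11][8] is also 5, so no common subsequence is longer.

5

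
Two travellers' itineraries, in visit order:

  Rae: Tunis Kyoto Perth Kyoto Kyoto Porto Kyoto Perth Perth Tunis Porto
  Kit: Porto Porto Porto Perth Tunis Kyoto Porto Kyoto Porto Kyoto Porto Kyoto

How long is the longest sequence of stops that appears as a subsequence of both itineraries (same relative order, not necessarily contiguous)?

6

Taking Tunis (Rae #1, Kit #5), Kyoto (Rae #2, Kit #6), Kyoto (Rae #4, Kit #8), Kyoto (Rae #5, Kit #10), Porto (Rae #6, Kit #11), Kyoto (Rae #7, Kit #12) gives a common subsequence of length 6, and the DP table's final entry dp[11][12] is also 6, so no common subsequence is longer.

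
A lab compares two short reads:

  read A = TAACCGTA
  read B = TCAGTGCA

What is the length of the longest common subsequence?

5

One common subsequence of length 5: T [1,1]; then A [3,3]; then G [6,4]; then T [7,5]; then A [8,8]. dp[8][8] = 5 confirms this is the maximum.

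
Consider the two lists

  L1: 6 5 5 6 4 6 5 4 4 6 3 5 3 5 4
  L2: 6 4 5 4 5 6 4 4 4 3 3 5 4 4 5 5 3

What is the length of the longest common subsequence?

Taking 6 at L1[1]=L2[1]; then 5 at L1[2]=L2[3]; then 5 at L1[3]=L2[5]; then 6 at L1[4]=L2[6]; then 4 at L1[5]=L2[7]; then 4 at L1[8]=L2[8]; then 4 at L1[9]=L2[9]; then 3 at L1[11]=L2[10]; then 3 at L1[13]=L2[11]; then 5 at L1[14]=L2[12]; then 4 at L1[15]=L2[14] gives a common subsequence of length 11. The LCS DP gives dp[15][17] = 11, so this is optimal.

11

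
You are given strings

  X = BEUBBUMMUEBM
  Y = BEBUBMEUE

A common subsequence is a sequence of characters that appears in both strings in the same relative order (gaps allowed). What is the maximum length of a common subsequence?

Pick B at X[1]=Y[1], then E at X[2]=Y[2], then U at X[3]=Y[4], then B at X[5]=Y[5], then M at X[7]=Y[6], then U at X[9]=Y[8], then E at X[10]=Y[9]; all 7 characters appear in both, in order. Since dp[12][9] = 7, nothing longer is possible.

7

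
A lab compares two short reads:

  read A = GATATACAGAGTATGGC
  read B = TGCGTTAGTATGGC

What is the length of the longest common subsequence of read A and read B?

Taking G [1,4]; then T [3,5]; then T [5,6]; then A [10,7]; then G [11,8]; then T [12,9]; then A [13,10]; then T [14,11]; then G [15,12]; then G [16,13]; then C [17,14] gives a common subsequence of length 11, and the DP table's final entry dp[17][14] is also 11, so no common subsequence is longer.

11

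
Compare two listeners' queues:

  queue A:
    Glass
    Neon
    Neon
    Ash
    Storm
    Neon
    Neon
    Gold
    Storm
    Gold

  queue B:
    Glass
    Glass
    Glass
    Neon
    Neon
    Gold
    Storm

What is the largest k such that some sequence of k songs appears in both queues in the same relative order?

One common subsequence of length 5: Glass [1,3], then Neon [6,4], then Neon [7,5], then Gold [8,6], then Storm [9,7]. The LCS DP gives dp[10][7] = 5, so this is optimal.

5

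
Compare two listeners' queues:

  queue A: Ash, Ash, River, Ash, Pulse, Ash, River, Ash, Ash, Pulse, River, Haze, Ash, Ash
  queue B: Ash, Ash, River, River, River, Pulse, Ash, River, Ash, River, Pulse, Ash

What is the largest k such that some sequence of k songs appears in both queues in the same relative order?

Match Ash [1,1]; then Ash [2,2]; then River [3,5]; then Pulse [5,6]; then Ash [6,7]; then River [7,8]; then Ash [8,9]; then Pulse [10,11]; then Ash [14,12] — 9 songs in the same relative order in both. The LCS DP gives dp[14][12] = 9, so this is optimal.

9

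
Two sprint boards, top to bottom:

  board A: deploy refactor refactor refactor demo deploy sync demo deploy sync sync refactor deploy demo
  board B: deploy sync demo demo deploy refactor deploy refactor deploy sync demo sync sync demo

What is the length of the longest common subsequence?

Taking deploy at board A[1]=board B[5], then refactor at board A[2]=board B[6], then refactor at board A[4]=board B[8], then deploy at board A[6]=board B[9], then sync at board A[7]=board B[10], then demo at board A[8]=board B[11], then sync at board A[10]=board B[12], then sync at board A[11]=board B[13], then demo at board A[14]=board B[14] gives a common subsequence of length 9. dp[14][14] = 9 confirms this is the maximum.

9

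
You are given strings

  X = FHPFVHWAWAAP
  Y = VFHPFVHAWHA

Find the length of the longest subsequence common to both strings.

9

Match F (X #1, Y #2); then H (X #2, Y #3); then P (X #3, Y #4); then F (X #4, Y #5); then V (X #5, Y #6); then H (X #6, Y #7); then A (X #8, Y #8); then W (X #9, Y #9); then A (X #11, Y #11) — 9 characters in the same relative order in both. dp[12][11] = 9 confirms this is the maximum.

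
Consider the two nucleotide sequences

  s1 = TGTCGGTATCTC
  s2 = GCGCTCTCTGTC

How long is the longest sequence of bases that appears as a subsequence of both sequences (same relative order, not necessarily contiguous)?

8

Match G at s1[2]=s2[1], then C at s1[4]=s2[2], then G at s1[5]=s2[3], then T at s1[7]=s2[5], then T at s1[9]=s2[7], then C at s1[10]=s2[8], then T at s1[11]=s2[11], then C at s1[12]=s2[12] — 8 bases in the same relative order in both, and the DP table's final entry dp[12][12] is also 8, so no common subsequence is longer.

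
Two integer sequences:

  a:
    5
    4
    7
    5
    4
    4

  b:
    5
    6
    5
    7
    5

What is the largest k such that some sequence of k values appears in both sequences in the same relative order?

Let dp[i][j] be the LCS length of the first i values of a and the first j values of b. dp[i][j] = dp[i-1][j-1]+1 when the i-th and j-th values match, else max(dp[i-1][j], dp[i][j-1]).
    ·  5  6  5  7  5
 ·  0  0  0  0  0  0
 5  0  1  1  1  1  1
 4  0  1  1  1  1  1
 7  0  1  1  1  2  2
 5  0  1  1  2  2  3
 4  0  1  1  2  2  3
 4  0  1  1  2  2  3
dp[6][5] = 3. One LCS (by backtracking along matches): 5, 7, 5.

3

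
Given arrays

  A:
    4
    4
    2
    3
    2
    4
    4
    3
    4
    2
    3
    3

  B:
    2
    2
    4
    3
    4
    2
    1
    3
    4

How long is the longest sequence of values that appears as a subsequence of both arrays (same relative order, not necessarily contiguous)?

Let dp[i][j] be the LCS length of the first i values of A and the first j values of B. dp[i][j] = dp[i-1][j-1]+1 when the i-th and j-th values match, else max(dp[i-1][j], dp[i][j-1]).
    ·  2  2  4  3  4  2  1  3  4
 ·  0  0  0  0  0  0  0  0  0  0
 4  0  0  0  1  1  1  1  1  1  1
 4  0  0  0  1  1  2  2  2  2  2
 2  0  1  1  1  1  2  3  3  3  3
 3  0  1  1  1  2  2  3  3  4  4
 2  0  1  2  2  2  2  3  3  4  4
 4  0  1  2  3  3  3  3  3  4  5
 4  0  1  2  3  3  4  4  4  4  5
 3  0  1  2  3  4  4  4  4  5  5
 4  0  1  2  3  4  5  5  5  5  6
 2  0  1  2  3  4  5  6  6  6  6
 3  0  1  2  3  4  5  6  6  7  7
 3  0  1  2  3  4  5  6  6  7  7
dp[12][9] = 7. One LCS (by backtracking along matches): 2, 2, 4, 3, 4, 2, 3.

7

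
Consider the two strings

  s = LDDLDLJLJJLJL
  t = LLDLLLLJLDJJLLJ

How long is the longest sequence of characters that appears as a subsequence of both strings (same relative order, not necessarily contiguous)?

10

Match L [1,2]; then D [2,3]; then L [4,6]; then L [6,7]; then J [7,8]; then L [8,9]; then J [9,11]; then J [10,12]; then L [11,14]; then J [12,15] — 10 characters in the same relative order in both. The LCS DP gives dp[13][15] = 10, so this is optimal.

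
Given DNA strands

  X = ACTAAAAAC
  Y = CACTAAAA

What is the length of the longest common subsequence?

7

Taking A [1,2], then C [2,3], then T [3,4], then A [5,5], then A [6,6], then A [7,7], then A [8,8] gives a common subsequence of length 7. Since dp[9][8] = 7, nothing longer is possible.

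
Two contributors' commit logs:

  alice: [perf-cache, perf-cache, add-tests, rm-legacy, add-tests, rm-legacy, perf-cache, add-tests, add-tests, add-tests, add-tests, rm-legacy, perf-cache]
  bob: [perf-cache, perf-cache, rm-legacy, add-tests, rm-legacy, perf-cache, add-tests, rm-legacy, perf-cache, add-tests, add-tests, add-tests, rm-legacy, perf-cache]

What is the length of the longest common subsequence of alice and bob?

Pick perf-cache (alice #1, bob #1); then perf-cache (alice #2, bob #2); then add-tests (alice #3, bob #4); then rm-legacy (alice #4, bob #5); then add-tests (alice #5, bob #7); then rm-legacy (alice #6, bob #8); then perf-cache (alice #7, bob #9); then add-tests (alice #9, bob #10); then add-tests (alice #10, bob #11); then add-tests (alice #11, bob #12); then rm-legacy (alice #12, bob #13); then perf-cache (alice #13, bob #14); all 12 commits appear in both, in order, and the DP table's final entry dp[13][14] is also 12, so no common subsequence is longer.

12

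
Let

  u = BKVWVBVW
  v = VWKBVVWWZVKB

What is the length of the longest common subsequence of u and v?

Taking B at u[1]=v[4]; then V at u[3]=v[6]; then W at u[4]=v[8]; then V at u[5]=v[10]; then B at u[6]=v[12] gives a common subsequence of length 5. Since dp[8][12] = 5, nothing longer is possible.

5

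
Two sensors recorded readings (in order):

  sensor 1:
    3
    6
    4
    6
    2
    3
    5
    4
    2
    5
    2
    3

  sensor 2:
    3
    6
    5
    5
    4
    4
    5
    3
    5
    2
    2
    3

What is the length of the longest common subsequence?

8

One common subsequence of length 8: 3 at sensor 1[1]=sensor 2[1]; then 6 at sensor 1[2]=sensor 2[2]; then 4 at sensor 1[3]=sensor 2[6]; then 3 at sensor 1[6]=sensor 2[8]; then 5 at sensor 1[7]=sensor 2[9]; then 2 at sensor 1[9]=sensor 2[10]; then 2 at sensor 1[11]=sensor 2[11]; then 3 at sensor 1[12]=sensor 2[12], and the DP table's final entry dp[12][12] is also 8, so no common subsequence is longer.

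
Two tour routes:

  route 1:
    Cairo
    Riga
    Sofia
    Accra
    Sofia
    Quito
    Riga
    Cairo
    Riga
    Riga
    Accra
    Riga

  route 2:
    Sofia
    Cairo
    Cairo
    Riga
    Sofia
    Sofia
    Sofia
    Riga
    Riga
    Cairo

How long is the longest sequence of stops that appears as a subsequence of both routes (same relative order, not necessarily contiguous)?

One common subsequence of length 6: Cairo at route 1[1]=route 2[3]; then Riga at route 1[2]=route 2[4]; then Sofia at route 1[3]=route 2[6]; then Sofia at route 1[5]=route 2[7]; then Riga at route 1[7]=route 2[9]; then Cairo at route 1[8]=route 2[10], and the DP table's final entry dp[12][10] is also 6, so no common subsequence is longer.

6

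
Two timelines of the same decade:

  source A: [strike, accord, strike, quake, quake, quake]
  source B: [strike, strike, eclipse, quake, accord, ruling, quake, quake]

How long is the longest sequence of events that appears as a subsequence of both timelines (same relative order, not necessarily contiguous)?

Match strike at source A[1]=source B[1], then strike at source A[3]=source B[2], then quake at source A[4]=source B[4], then quake at source A[5]=source B[7], then quake at source A[6]=source B[8] — 5 events in the same relative order in both. The LCS DP gives dp[6][8] = 5, so this is optimal.

5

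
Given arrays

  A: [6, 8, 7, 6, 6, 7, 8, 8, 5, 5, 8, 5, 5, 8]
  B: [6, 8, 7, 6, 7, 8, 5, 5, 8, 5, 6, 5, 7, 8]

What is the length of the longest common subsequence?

12

Taking 6 (A #1, B #1), then 8 (A #2, B #2), then 7 (A #3, B #3), then 6 (A #5, B #4), then 7 (A #6, B #5), then 8 (A #8, B #6), then 5 (A #9, B #7), then 5 (A #10, B #8), then 8 (A #11, B #9), then 5 (A #12, B #10), then 5 (A #13, B #12), then 8 (A #14, B #14) gives a common subsequence of length 12. Since dp[14][14] = 12, nothing longer is possible.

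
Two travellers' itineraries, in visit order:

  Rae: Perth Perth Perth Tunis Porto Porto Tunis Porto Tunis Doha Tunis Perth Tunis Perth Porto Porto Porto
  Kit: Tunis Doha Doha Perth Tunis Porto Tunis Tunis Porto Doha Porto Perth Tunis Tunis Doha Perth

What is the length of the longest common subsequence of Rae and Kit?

Match Perth [3,4], then Tunis [4,5], then Porto [5,6], then Tunis [7,8], then Porto [8,9], then Doha [10,10], then Tunis [11,13], then Tunis [13,14], then Perth [14,16] — 9 stops in the same relative order in both. Since dp[17][16] = 9, nothing longer is possible.

9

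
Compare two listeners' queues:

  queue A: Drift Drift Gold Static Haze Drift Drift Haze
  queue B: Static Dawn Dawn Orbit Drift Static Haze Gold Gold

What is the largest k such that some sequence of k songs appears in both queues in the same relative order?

One common subsequence of length 3: Drift [2,5], Static [4,6], Haze [5,7], and the DP table's final entry dp[8][9] is also 3, so no common subsequence is longer.

3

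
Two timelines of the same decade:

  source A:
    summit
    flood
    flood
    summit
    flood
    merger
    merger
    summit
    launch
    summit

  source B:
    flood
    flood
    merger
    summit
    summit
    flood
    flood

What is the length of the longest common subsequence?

One common subsequence of length 5: flood [3,1] → flood [5,2] → merger [7,3] → summit [8,4] → summit [10,5]. The LCS DP gives dp[10][7] = 5, so this is optimal.

5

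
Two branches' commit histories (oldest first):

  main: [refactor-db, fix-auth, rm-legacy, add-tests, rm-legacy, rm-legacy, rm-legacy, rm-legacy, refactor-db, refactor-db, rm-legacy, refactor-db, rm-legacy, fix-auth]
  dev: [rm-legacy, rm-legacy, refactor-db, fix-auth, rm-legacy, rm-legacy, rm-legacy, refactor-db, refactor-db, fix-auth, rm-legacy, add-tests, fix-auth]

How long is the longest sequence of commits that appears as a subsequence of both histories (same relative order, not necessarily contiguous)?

9

Match refactor-db at main[1]=dev[3], fix-auth at main[2]=dev[4], rm-legacy at main[6]=dev[5], rm-legacy at main[7]=dev[6], rm-legacy at main[8]=dev[7], refactor-db at main[9]=dev[8], refactor-db at main[10]=dev[9], rm-legacy at main[11]=dev[11], fix-auth at main[14]=dev[13] — 9 commits in the same relative order in both. The LCS DP gives dp[14][13] = 9, so this is optimal.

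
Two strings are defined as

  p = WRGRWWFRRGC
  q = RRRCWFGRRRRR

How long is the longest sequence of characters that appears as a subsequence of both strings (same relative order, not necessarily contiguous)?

Pick R [2,2]; then R [4,3]; then W [6,5]; then F [7,6]; then R [8,11]; then R [9,12]; all 6 characters appear in both, in order, and the DP table's final entry dp[11][12] is also 6, so no common subsequence is longer.

6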